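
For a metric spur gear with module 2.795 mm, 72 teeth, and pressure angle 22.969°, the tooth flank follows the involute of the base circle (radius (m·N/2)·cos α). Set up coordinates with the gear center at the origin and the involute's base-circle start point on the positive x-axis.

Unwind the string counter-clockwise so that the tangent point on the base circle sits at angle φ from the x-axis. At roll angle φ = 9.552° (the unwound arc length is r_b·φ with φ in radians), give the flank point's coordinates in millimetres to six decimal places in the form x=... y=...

pitch radius r_p = m·N/2 = 2.795·72/2 = 100.620000
base radius r_b = r_p·cos α = 100.620000·cos 22.969° = 92.642456
roll angle φ = 9.552° = 0.16671385 rad
x = r_b·(cos φ + φ·sin φ) = 92.642456·(0.98613540 + 0.16671385·0.16594266) = 93.920954
y = r_b·(sin φ − φ·cos φ) = 92.642456·(0.16594266 − 0.16671385·0.98613540) = 0.142691

x=93.920954 y=0.142691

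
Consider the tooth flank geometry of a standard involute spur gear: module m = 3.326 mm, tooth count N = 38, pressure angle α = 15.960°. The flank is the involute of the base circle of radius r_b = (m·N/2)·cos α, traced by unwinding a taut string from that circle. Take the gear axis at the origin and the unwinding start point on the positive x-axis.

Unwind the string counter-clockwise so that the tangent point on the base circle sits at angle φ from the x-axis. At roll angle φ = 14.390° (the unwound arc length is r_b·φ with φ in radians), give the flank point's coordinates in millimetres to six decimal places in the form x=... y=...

x=62.644248 y=0.318827

pitch radius r_p = m·N/2 = 3.326·38/2 = 63.194000
base radius r_b = r_p·cos α = 63.194000·cos 15.960° = 60.758117
roll angle φ = 14.390° = 0.25115288 rad
x = r_b·(cos φ + φ·sin φ) = 60.758117·(0.96862655 + 0.25115288·0.24852083) = 62.644248
y = r_b·(sin φ − φ·cos φ) = 60.758117·(0.24852083 − 0.25115288·0.96862655) = 0.318827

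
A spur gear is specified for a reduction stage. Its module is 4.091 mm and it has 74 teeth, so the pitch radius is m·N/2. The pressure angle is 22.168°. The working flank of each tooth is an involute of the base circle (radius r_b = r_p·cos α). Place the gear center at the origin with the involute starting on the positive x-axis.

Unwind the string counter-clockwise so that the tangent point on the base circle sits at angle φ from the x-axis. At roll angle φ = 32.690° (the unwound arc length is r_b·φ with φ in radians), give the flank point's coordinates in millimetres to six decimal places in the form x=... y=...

x=161.170466 y=8.399090

pitch radius r_p = m·N/2 = 4.091·74/2 = 151.367000
base radius r_b = r_p·cos α = 151.367000·cos 22.168° = 140.178173
roll angle φ = 32.690° = 0.57054813 rad
x = r_b·(cos φ + φ·sin φ) = 140.178173·(0.84160506 + 0.57054813·0.54009344) = 161.170466
y = r_b·(sin φ − φ·cos φ) = 140.178173·(0.54009344 − 0.57054813·0.84160506) = 8.399090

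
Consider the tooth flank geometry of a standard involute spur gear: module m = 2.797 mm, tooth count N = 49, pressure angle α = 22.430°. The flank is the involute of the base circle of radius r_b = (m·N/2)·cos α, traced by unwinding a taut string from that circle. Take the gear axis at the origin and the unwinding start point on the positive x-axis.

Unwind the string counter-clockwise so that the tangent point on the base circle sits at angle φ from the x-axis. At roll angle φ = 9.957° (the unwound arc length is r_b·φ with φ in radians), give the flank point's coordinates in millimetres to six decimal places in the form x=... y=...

x=64.291491 y=0.110478

pitch radius r_p = m·N/2 = 2.797·49/2 = 68.526500
base radius r_b = r_p·cos α = 68.526500·cos 22.430° = 63.342222
roll angle φ = 9.957° = 0.17378243 rad
x = r_b·(cos φ + φ·sin φ) = 63.342222·(0.98493780 + 0.17378243·0.17290904) = 64.291491
y = r_b·(sin φ − φ·cos φ) = 63.342222·(0.17290904 − 0.17378243·0.98493780) = 0.110478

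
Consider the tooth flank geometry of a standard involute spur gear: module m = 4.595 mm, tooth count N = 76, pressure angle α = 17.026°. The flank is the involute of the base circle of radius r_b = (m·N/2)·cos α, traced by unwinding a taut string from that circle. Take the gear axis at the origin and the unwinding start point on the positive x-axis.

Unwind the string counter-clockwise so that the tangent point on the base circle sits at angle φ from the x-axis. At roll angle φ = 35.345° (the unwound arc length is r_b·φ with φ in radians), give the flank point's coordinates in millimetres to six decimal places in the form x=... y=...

x=195.765893 y=12.574248

pitch radius r_p = m·N/2 = 4.595·76/2 = 174.610000
base radius r_b = r_p·cos α = 174.610000·cos 17.026° = 166.957190
roll angle φ = 35.345° = 0.61688662 rad
x = r_b·(cos φ + φ·sin φ) = 166.957190·(0.81568349 + 0.61688662·0.57849844) = 195.765893
y = r_b·(sin φ − φ·cos φ) = 166.957190·(0.57849844 − 0.61688662·0.81568349) = 12.574248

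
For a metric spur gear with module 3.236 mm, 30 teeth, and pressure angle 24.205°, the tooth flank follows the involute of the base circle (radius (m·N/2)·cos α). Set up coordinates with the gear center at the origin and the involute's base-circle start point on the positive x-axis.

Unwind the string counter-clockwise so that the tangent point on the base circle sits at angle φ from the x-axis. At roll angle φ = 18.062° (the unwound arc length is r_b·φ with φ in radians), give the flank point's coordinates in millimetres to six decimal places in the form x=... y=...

x=46.418062 y=0.457742

pitch radius r_p = m·N/2 = 3.236·30/2 = 48.540000
base radius r_b = r_p·cos α = 48.540000·cos 24.205° = 44.272574
roll angle φ = 18.062° = 0.31524137 rad
x = r_b·(cos φ + φ·sin φ) = 44.272574·(0.95072157 + 0.31524137·0.31004596) = 46.418062
y = r_b·(sin φ − φ·cos φ) = 44.272574·(0.31004596 − 0.31524137·0.95072157) = 0.457742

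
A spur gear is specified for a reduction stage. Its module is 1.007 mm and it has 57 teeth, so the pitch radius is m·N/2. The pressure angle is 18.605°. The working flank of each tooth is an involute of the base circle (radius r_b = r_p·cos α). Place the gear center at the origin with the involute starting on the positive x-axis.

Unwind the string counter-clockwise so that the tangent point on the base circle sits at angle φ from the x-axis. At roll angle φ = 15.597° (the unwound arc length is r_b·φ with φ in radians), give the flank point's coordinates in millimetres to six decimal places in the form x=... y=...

x=28.188879 y=0.181542

pitch radius r_p = m·N/2 = 1.007·57/2 = 28.699500
base radius r_b = r_p·cos α = 28.699500·cos 18.605° = 27.199681
roll angle φ = 15.597° = 0.27221900 rad
x = r_b·(cos φ + φ·sin φ) = 27.199681·(0.96317665 + 0.27221900·0.26886939) = 28.188879
y = r_b·(sin φ − φ·cos φ) = 27.199681·(0.26886939 − 0.27221900·0.96317665) = 0.181542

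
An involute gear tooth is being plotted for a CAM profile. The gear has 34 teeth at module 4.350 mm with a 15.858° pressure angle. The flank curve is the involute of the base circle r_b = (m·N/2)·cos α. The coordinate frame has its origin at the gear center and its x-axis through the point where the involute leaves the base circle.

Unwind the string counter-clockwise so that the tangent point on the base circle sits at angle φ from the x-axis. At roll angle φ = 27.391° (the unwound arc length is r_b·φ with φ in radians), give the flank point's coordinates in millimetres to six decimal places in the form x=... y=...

x=78.805836 y=2.531998

pitch radius r_p = m·N/2 = 4.350·34/2 = 73.950000
base radius r_b = r_p·cos α = 73.950000·cos 15.858° = 71.135602
roll angle φ = 27.391° = 0.47806314 rad
x = r_b·(cos φ + φ·sin φ) = 71.135602·(0.88788766 + 0.47806314·0.46006032) = 78.805836
y = r_b·(sin φ − φ·cos φ) = 71.135602·(0.46006032 − 0.47806314·0.88788766) = 2.531998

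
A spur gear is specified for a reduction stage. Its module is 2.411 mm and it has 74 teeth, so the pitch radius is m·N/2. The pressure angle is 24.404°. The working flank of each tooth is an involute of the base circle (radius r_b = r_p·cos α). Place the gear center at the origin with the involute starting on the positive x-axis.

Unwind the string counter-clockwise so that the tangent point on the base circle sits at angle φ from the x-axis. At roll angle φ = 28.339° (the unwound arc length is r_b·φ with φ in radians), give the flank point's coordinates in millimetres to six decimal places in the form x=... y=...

pitch radius r_p = m·N/2 = 2.411·74/2 = 89.207000
base radius r_b = r_p·cos α = 89.207000·cos 24.404° = 81.236784
roll angle φ = 28.339° = 0.49460886 rad
x = r_b·(cos φ + φ·sin φ) = 81.236784·(0.88015445 + 0.49460886·0.47468742) = 90.574063
y = r_b·(sin φ − φ·cos φ) = 81.236784·(0.47468742 − 0.49460886·0.88015445) = 3.197093

x=90.574063 y=3.197093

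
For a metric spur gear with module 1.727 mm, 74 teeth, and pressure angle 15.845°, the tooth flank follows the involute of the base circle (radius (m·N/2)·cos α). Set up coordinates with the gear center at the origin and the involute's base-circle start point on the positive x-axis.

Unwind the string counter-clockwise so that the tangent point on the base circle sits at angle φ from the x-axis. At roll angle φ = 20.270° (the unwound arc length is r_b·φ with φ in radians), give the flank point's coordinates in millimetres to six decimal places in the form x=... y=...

pitch radius r_p = m·N/2 = 1.727·74/2 = 63.899000
base radius r_b = r_p·cos α = 63.899000·cos 15.845° = 61.471084
roll angle φ = 20.270° = 0.35377824 rad
x = r_b·(cos φ + φ·sin φ) = 61.471084·(0.93807046 + 0.35377824·0.34644453) = 65.198383
y = r_b·(sin φ − φ·cos φ) = 61.471084·(0.34644453 − 0.35377824·0.93807046) = 0.895979

x=65.198383 y=0.895979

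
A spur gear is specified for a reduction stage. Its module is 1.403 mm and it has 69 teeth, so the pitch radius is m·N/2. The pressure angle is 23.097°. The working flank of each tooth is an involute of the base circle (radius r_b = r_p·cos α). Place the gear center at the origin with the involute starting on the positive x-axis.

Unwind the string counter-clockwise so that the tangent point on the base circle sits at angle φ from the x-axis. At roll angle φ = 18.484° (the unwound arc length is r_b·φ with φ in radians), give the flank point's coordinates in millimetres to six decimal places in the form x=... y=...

pitch radius r_p = m·N/2 = 1.403·69/2 = 48.403500
base radius r_b = r_p·cos α = 48.403500·cos 23.097° = 44.523574
roll angle φ = 18.484° = 0.32260666 rad
x = r_b·(cos φ + φ·sin φ) = 44.523574·(0.94841223 + 0.32260666·0.31703982) = 46.780536
y = r_b·(sin φ − φ·cos φ) = 44.523574·(0.31703982 − 0.32260666·0.94841223) = 0.493131

x=46.780536 y=0.493131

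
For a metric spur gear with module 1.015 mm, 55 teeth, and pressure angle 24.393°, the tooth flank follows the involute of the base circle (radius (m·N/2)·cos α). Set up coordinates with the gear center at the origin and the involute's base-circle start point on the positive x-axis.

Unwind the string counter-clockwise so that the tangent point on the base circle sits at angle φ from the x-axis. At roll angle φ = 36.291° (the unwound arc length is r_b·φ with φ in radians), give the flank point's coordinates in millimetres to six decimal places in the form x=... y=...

x=30.020027 y=2.068109

pitch radius r_p = m·N/2 = 1.015·55/2 = 27.912500
base radius r_b = r_p·cos α = 27.912500·cos 24.393° = 25.420866
roll angle φ = 36.291° = 0.63339744 rad
x = r_b·(cos φ + φ·sin φ) = 25.420866·(0.80602127 + 0.63339744·0.59188658) = 30.020027
y = r_b·(sin φ − φ·cos φ) = 25.420866·(0.59188658 − 0.63339744·0.80602127) = 2.068109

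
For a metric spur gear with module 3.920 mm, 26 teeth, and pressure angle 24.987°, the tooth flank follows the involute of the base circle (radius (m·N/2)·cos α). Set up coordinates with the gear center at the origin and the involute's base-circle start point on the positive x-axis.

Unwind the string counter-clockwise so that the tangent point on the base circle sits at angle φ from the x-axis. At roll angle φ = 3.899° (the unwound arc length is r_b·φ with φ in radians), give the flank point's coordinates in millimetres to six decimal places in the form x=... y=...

x=46.297157 y=0.004850

pitch radius r_p = m·N/2 = 3.920·26/2 = 50.960000
base radius r_b = r_p·cos α = 50.960000·cos 24.987° = 46.190330
roll angle φ = 3.899° = 0.06805039 rad
x = r_b·(cos φ + φ·sin φ) = 46.190330·(0.99768547 + 0.06805039·0.06799788) = 46.297157
y = r_b·(sin φ − φ·cos φ) = 46.190330·(0.06799788 − 0.06805039·0.99768547) = 0.004850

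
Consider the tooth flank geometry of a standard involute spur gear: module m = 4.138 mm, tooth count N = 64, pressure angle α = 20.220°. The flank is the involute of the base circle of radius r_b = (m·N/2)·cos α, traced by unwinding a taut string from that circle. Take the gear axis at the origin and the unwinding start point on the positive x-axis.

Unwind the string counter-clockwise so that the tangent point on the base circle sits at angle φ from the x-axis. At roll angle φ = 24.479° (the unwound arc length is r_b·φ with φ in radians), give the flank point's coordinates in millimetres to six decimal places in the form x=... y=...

pitch radius r_p = m·N/2 = 4.138·64/2 = 132.416000
base radius r_b = r_p·cos α = 132.416000·cos 20.220° = 124.255524
roll angle φ = 24.479° = 0.42723915 rad
x = r_b·(cos φ + φ·sin φ) = 124.255524·(0.91011320 + 0.42723915·0.41435970) = 135.083633
y = r_b·(sin φ − φ·cos φ) = 124.255524·(0.41435970 − 0.42723915·0.91011320) = 3.171462

x=135.083633 y=3.171462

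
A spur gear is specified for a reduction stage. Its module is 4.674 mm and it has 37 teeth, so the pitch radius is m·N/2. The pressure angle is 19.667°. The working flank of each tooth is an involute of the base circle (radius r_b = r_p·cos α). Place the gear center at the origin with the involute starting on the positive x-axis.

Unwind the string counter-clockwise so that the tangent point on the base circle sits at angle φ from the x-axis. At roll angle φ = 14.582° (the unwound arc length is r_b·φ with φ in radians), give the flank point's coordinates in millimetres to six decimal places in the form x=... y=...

x=84.019276 y=0.444532

pitch radius r_p = m·N/2 = 4.674·37/2 = 86.469000
base radius r_b = r_p·cos α = 86.469000·cos 19.667° = 81.424791
roll angle φ = 14.582° = 0.25450391 rad
x = r_b·(cos φ + φ·sin φ) = 81.424791·(0.96778831 + 0.25450391·0.25176533) = 84.019276
y = r_b·(sin φ − φ·cos φ) = 81.424791·(0.25176533 − 0.25450391·0.96778831) = 0.444532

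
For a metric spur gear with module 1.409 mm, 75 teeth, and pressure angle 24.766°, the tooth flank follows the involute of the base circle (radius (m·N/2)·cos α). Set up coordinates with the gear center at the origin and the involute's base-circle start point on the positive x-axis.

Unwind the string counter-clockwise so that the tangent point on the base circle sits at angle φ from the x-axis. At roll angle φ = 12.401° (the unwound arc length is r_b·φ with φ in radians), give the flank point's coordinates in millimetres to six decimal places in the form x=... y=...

x=49.088483 y=0.161393

pitch radius r_p = m·N/2 = 1.409·75/2 = 52.837500
base radius r_b = r_p·cos α = 52.837500·cos 24.766° = 47.977836
roll angle φ = 12.401° = 0.21643828 rad
x = r_b·(cos φ + φ·sin φ) = 47.977836·(0.97666853 + 0.21643828·0.21475237) = 49.088483
y = r_b·(sin φ − φ·cos φ) = 47.977836·(0.21475237 − 0.21643828·0.97666853) = 0.161393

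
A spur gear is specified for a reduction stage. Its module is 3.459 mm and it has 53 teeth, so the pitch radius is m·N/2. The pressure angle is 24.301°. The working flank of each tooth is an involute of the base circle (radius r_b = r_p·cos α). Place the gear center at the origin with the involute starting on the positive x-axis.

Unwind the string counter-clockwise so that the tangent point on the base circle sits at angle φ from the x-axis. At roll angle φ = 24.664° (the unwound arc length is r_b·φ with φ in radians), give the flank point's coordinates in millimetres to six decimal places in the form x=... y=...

x=90.927114 y=2.180399

pitch radius r_p = m·N/2 = 3.459·53/2 = 91.663500
base radius r_b = r_p·cos α = 91.663500·cos 24.301° = 83.541756
roll angle φ = 24.664° = 0.43046801 rad
x = r_b·(cos φ + φ·sin φ) = 83.541756·(0.90877055 + 0.43046801·0.41729616) = 90.927114
y = r_b·(sin φ − φ·cos φ) = 83.541756·(0.41729616 − 0.43046801·0.90877055) = 2.180399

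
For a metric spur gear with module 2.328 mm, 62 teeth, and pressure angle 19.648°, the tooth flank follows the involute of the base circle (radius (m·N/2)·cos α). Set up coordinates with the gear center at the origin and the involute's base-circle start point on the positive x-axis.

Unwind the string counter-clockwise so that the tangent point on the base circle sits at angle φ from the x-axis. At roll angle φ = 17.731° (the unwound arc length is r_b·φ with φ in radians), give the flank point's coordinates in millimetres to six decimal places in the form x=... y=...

pitch radius r_p = m·N/2 = 2.328·62/2 = 72.168000
base radius r_b = r_p·cos α = 72.168000·cos 19.648° = 67.966097
roll angle φ = 17.731° = 0.30946433 rad
x = r_b·(cos φ + φ·sin φ) = 67.966097·(0.95249684 + 0.30946433·0.30454846) = 71.143086
y = r_b·(sin φ − φ·cos φ) = 67.966097·(0.30454846 − 0.30946433·0.95249684) = 0.665025

x=71.143086 y=0.665025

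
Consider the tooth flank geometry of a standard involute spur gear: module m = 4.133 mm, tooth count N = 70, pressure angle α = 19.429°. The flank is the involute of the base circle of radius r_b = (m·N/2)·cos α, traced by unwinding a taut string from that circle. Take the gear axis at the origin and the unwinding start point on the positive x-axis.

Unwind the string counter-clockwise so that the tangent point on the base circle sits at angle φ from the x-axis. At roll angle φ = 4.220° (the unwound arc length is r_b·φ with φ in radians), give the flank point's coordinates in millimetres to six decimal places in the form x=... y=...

pitch radius r_p = m·N/2 = 4.133·70/2 = 144.655000
base radius r_b = r_p·cos α = 144.655000·cos 19.429° = 136.417536
roll angle φ = 4.220° = 0.07365289 rad
x = r_b·(cos φ + φ·sin φ) = 136.417536·(0.99728885 + 0.07365289·0.07358632) = 136.787050
y = r_b·(sin φ − φ·cos φ) = 136.417536·(0.07358632 − 0.07365289·0.99728885) = 0.018159

x=136.787050 y=0.018159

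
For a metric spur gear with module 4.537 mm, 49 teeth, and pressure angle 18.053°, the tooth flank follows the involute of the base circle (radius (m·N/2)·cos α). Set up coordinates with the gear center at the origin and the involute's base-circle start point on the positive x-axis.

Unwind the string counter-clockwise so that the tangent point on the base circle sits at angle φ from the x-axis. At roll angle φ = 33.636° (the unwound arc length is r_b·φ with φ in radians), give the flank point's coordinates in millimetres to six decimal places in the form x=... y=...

pitch radius r_p = m·N/2 = 4.537·49/2 = 111.156500
base radius r_b = r_p·cos α = 111.156500·cos 18.053° = 105.684295
roll angle φ = 33.636° = 0.58705895 rad
x = r_b·(cos φ + φ·sin φ) = 105.684295·(0.83257337 + 0.58705895·0.55391478) = 122.356414
y = r_b·(sin φ − φ·cos φ) = 105.684295·(0.55391478 − 0.58705895·0.83257337) = 6.884817

x=122.356414 y=6.884817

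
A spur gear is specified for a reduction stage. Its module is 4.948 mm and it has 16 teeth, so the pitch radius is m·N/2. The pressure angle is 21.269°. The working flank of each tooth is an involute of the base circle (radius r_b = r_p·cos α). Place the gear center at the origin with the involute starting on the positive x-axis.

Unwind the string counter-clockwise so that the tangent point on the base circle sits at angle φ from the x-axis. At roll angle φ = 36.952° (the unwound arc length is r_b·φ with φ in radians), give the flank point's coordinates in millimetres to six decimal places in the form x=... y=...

pitch radius r_p = m·N/2 = 4.948·16/2 = 39.584000
base radius r_b = r_p·cos α = 39.584000·cos 21.269° = 36.887840
roll angle φ = 36.952° = 0.64493407 rad
x = r_b·(cos φ + φ·sin φ) = 36.887840·(0.79913941 + 0.64493407·0.60114575) = 43.779919
y = r_b·(sin φ − φ·cos φ) = 36.887840·(0.60114575 − 0.64493407·0.79913941) = 3.163262

x=43.779919 y=3.163262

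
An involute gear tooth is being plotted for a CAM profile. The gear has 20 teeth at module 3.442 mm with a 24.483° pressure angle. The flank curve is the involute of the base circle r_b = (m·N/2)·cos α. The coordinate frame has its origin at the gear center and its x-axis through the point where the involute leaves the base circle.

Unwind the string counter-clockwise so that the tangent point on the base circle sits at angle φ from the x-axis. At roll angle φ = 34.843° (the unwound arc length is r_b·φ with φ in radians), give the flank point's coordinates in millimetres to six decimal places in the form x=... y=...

pitch radius r_p = m·N/2 = 3.442·20/2 = 34.420000
base radius r_b = r_p·cos α = 34.420000·cos 24.483° = 31.325101
roll angle φ = 34.843° = 0.60812507 rad
x = r_b·(cos φ + φ·sin φ) = 31.325101·(0.82072066 + 0.60812507·0.57132967) = 36.592747
y = r_b·(sin φ − φ·cos φ) = 31.325101·(0.57132967 − 0.60812507·0.82072066) = 2.262576

x=36.592747 y=2.262576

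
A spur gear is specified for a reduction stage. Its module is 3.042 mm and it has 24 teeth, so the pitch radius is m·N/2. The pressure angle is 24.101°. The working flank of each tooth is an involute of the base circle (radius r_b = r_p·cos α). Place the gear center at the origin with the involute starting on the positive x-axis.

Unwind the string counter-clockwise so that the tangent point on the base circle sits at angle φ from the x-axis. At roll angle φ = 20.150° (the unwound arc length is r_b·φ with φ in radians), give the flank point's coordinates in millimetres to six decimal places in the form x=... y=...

x=35.319207 y=0.477182

pitch radius r_p = m·N/2 = 3.042·24/2 = 36.504000
base radius r_b = r_p·cos α = 36.504000·cos 24.101° = 33.321839
roll angle φ = 20.150° = 0.35168384 rad
x = r_b·(cos φ + φ·sin φ) = 33.321839·(0.93879399 + 0.35168384·0.34447908) = 35.319207
y = r_b·(sin φ − φ·cos φ) = 33.321839·(0.34447908 − 0.35168384·0.93879399) = 0.477182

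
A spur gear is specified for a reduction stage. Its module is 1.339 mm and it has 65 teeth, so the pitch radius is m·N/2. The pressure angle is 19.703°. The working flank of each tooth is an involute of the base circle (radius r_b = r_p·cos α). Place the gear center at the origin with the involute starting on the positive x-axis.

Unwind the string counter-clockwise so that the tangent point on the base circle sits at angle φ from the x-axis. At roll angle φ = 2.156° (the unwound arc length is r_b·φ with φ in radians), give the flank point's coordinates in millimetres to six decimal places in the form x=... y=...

pitch radius r_p = m·N/2 = 1.339·65/2 = 43.517500
base radius r_b = r_p·cos α = 43.517500·cos 19.703° = 40.969676
roll angle φ = 2.156° = 0.03762930 rad
x = r_b·(cos φ + φ·sin φ) = 40.969676·(0.99929210 + 0.03762930·0.03762042) = 40.998672
y = r_b·(sin φ − φ·cos φ) = 40.969676·(0.03762042 − 0.03762930·0.99929210) = 0.000728

x=40.998672 y=0.000728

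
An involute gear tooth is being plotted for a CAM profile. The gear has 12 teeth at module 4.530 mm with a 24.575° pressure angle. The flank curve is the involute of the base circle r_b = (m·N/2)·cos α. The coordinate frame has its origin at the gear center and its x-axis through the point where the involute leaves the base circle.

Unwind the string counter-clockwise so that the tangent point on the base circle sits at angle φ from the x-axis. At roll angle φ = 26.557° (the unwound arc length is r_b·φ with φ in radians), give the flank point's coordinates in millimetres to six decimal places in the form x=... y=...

pitch radius r_p = m·N/2 = 4.530·12/2 = 27.180000
base radius r_b = r_p·cos α = 27.180000·cos 24.575° = 24.717972
roll angle φ = 26.557° = 0.46350709 rad
x = r_b·(cos φ + φ·sin φ) = 24.717972·(0.89449002 + 0.46350709·0.44708791) = 27.232245
y = r_b·(sin φ − φ·cos φ) = 24.717972·(0.44708791 − 0.46350709·0.89449002) = 0.802974

x=27.232245 y=0.802974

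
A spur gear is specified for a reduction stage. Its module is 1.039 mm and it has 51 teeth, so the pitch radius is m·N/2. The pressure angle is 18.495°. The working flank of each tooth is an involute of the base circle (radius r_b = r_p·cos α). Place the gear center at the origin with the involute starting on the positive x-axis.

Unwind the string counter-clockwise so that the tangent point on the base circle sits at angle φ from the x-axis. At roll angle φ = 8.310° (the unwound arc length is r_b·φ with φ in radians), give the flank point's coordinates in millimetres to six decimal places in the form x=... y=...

pitch radius r_p = m·N/2 = 1.039·51/2 = 26.494500
base radius r_b = r_p·cos α = 26.494500·cos 18.495° = 25.126095
roll angle φ = 8.310° = 0.14503686 rad
x = r_b·(cos φ + φ·sin φ) = 25.126095·(0.98950058 + 0.14503686·0.14452890) = 25.388979
y = r_b·(sin φ − φ·cos φ) = 25.126095·(0.14452890 − 0.14503686·0.98950058) = 0.025499

x=25.388979 y=0.025499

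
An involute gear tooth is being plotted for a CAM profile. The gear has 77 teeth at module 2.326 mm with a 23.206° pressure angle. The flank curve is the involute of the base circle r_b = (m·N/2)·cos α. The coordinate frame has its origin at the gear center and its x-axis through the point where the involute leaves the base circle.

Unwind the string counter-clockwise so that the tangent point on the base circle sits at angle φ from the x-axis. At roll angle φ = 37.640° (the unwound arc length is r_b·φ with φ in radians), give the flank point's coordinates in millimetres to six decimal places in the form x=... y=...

pitch radius r_p = m·N/2 = 2.326·77/2 = 89.551000
base radius r_b = r_p·cos α = 89.551000·cos 23.206° = 82.305794
roll angle φ = 37.640° = 0.65694193 rad
x = r_b·(cos φ + φ·sin φ) = 82.305794·(0.79186349 + 0.65694193·0.61069814) = 98.195479
y = r_b·(sin φ − φ·cos φ) = 82.305794·(0.61069814 − 0.65694193·0.79186349) = 7.447836

x=98.195479 y=7.447836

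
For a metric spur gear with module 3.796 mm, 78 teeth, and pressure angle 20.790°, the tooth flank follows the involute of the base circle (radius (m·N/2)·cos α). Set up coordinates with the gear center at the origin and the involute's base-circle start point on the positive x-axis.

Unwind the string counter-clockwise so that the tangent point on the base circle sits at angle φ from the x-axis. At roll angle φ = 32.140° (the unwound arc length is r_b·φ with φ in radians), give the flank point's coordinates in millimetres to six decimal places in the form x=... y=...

pitch radius r_p = m·N/2 = 3.796·78/2 = 148.044000
base radius r_b = r_p·cos α = 148.044000·cos 20.790° = 138.404506
roll angle φ = 32.140° = 0.56094882 rad
x = r_b·(cos φ + φ·sin φ) = 138.404506·(0.84675073 + 0.56094882·0.53198985) = 158.496662
y = r_b·(sin φ − φ·cos φ) = 138.404506·(0.53198985 − 0.56094882·0.84675073) = 7.889891

x=158.496662 y=7.889891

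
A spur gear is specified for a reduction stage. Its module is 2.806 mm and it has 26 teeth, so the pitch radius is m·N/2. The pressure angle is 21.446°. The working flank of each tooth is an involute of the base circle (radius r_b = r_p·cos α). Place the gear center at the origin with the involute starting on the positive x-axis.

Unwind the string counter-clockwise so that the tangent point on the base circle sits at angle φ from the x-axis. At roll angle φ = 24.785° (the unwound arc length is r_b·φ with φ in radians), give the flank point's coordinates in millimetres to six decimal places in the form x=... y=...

pitch radius r_p = m·N/2 = 2.806·26/2 = 36.478000
base radius r_b = r_p·cos α = 36.478000·cos 21.446° = 33.952357
roll angle φ = 24.785° = 0.43257986 rad
x = r_b·(cos φ + φ·sin φ) = 33.952357·(0.90788726 + 0.43257986·0.41921441) = 36.981959
y = r_b·(sin φ − φ·cos φ) = 33.952357·(0.41921441 − 0.43257986·0.90788726) = 0.899081

x=36.981959 y=0.899081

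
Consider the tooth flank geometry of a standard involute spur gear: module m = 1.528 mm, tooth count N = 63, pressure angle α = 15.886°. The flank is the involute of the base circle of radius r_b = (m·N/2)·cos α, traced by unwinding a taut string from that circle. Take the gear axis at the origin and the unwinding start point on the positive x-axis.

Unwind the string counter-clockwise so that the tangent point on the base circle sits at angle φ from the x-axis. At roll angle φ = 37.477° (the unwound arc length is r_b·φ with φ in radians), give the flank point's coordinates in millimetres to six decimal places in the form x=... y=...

pitch radius r_p = m·N/2 = 1.528·63/2 = 48.132000
base radius r_b = r_p·cos α = 48.132000·cos 15.886° = 46.293753
roll angle φ = 37.477° = 0.65409704 rad
x = r_b·(cos φ + φ·sin φ) = 46.293753·(0.79359765 + 0.65409704·0.60844291) = 55.162634
y = r_b·(sin φ − φ·cos φ) = 46.293753·(0.60844291 − 0.65409704·0.79359765) = 4.136487

x=55.162634 y=4.136487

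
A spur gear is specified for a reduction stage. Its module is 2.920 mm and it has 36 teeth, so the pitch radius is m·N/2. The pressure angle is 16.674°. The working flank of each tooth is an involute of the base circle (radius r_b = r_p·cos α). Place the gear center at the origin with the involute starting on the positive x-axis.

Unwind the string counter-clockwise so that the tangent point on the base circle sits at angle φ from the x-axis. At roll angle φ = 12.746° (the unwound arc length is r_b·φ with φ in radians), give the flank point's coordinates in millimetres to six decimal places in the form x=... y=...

pitch radius r_p = m·N/2 = 2.920·36/2 = 52.560000
base radius r_b = r_p·cos α = 52.560000·cos 16.674° = 50.349999
roll angle φ = 12.746° = 0.22245967 rad
x = r_b·(cos φ + φ·sin φ) = 50.349999·(0.97535773 + 0.22245967·0.22062934) = 51.580495
y = r_b·(sin φ − φ·cos φ) = 50.349999·(0.22062934 − 0.22245967·0.97535773) = 0.183857

x=51.580495 y=0.183857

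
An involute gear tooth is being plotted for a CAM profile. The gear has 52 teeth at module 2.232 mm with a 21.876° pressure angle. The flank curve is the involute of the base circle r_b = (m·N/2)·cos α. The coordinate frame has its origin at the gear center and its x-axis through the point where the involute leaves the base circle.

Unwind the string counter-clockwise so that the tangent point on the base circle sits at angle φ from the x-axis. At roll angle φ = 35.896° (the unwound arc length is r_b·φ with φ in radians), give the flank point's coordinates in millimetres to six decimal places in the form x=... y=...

pitch radius r_p = m·N/2 = 2.232·52/2 = 58.032000
base radius r_b = r_p·cos α = 58.032000·cos 21.876° = 53.853255
roll angle φ = 35.896° = 0.62650339 rad
x = r_b·(cos φ + φ·sin φ) = 53.853255·(0.81008257 + 0.62650339·0.58631580) = 63.407438
y = r_b·(sin φ − φ·cos φ) = 53.853255·(0.58631580 − 0.62650339·0.81008257) = 4.243439

x=63.407438 y=4.243439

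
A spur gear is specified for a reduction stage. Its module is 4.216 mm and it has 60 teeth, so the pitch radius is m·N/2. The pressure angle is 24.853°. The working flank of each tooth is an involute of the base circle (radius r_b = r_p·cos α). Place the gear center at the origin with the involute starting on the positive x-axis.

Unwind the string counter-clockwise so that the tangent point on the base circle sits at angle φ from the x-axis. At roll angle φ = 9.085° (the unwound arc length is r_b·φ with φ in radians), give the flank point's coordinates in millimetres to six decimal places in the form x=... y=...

x=116.200262 y=0.152128

pitch radius r_p = m·N/2 = 4.216·60/2 = 126.480000
base radius r_b = r_p·cos α = 126.480000·cos 24.853° = 114.766572
roll angle φ = 9.085° = 0.15856316 rad
x = r_b·(cos φ + φ·sin φ) = 114.766572·(0.98745518 + 0.15856316·0.15789956) = 116.200262
y = r_b·(sin φ − φ·cos φ) = 114.766572·(0.15789956 − 0.15856316·0.98745518) = 0.152128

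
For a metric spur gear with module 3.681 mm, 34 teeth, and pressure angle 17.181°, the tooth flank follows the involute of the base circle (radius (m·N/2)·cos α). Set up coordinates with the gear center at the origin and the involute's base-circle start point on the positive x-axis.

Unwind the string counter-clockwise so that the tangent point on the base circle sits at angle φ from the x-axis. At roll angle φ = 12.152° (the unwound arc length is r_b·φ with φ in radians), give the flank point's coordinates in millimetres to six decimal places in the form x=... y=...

pitch radius r_p = m·N/2 = 3.681·34/2 = 62.577000
base radius r_b = r_p·cos α = 62.577000·cos 17.181° = 59.784587
roll angle φ = 12.152° = 0.21209241 rad
x = r_b·(cos φ + φ·sin φ) = 59.784587·(0.97759259 + 0.21209241·0.21050588) = 61.114154
y = r_b·(sin φ − φ·cos φ) = 59.784587·(0.21050588 − 0.21209241·0.97759259) = 0.189273

x=61.114154 y=0.189273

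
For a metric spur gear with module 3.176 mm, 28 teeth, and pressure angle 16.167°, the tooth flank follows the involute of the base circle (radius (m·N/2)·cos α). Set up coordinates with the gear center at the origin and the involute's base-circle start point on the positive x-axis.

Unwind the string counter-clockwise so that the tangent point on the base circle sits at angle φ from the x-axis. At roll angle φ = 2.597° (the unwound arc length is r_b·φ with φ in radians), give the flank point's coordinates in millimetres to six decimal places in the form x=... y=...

x=42.749482 y=0.001325

pitch radius r_p = m·N/2 = 3.176·28/2 = 44.464000
base radius r_b = r_p·cos α = 44.464000·cos 16.167° = 42.705636
roll angle φ = 2.597° = 0.04532620 rad
x = r_b·(cos φ + φ·sin φ) = 42.705636·(0.99897294 + 0.04532620·0.04531068) = 42.749482
y = r_b·(sin φ − φ·cos φ) = 42.705636·(0.04531068 − 0.04532620·0.99897294) = 0.001325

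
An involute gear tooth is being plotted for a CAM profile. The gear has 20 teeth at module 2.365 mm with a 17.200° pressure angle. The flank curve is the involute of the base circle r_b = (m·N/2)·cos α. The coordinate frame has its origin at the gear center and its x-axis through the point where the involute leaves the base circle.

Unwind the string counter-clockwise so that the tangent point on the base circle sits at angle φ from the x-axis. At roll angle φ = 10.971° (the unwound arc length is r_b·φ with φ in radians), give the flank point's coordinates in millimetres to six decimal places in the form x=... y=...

pitch radius r_p = m·N/2 = 2.365·20/2 = 23.650000
base radius r_b = r_p·cos α = 23.650000·cos 17.200° = 22.592333
roll angle φ = 10.971° = 0.19148007 rad
x = r_b·(cos φ + φ·sin φ) = 22.592333·(0.98172363 + 0.19148007·0.19031212) = 23.002714
y = r_b·(sin φ − φ·cos φ) = 22.592333·(0.19031212 − 0.19148007·0.98172363) = 0.052677

x=23.002714 y=0.052677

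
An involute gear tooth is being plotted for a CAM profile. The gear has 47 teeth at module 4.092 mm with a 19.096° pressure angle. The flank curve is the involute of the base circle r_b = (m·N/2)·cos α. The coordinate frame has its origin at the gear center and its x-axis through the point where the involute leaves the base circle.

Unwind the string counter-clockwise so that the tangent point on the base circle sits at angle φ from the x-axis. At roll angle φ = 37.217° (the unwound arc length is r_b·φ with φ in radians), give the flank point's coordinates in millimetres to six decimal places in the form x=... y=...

x=108.065493 y=7.956487

pitch radius r_p = m·N/2 = 4.092·47/2 = 96.162000
base radius r_b = r_p·cos α = 96.162000·cos 19.096° = 90.870374
roll angle φ = 37.217° = 0.64955919 rad
x = r_b·(cos φ + φ·sin φ) = 90.870374·(0.79635049 + 0.64955919·0.60483542) = 108.065493
y = r_b·(sin φ − φ·cos φ) = 90.870374·(0.60483542 − 0.64955919·0.79635049) = 7.956487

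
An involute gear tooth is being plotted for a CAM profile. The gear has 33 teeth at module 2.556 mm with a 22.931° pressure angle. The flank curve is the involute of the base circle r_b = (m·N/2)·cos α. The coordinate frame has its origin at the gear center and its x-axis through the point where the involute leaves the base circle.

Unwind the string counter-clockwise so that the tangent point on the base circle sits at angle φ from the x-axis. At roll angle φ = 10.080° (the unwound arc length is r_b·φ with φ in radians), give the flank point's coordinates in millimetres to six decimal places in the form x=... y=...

x=39.437634 y=0.070281

pitch radius r_p = m·N/2 = 2.556·33/2 = 42.174000
base radius r_b = r_p·cos α = 42.174000·cos 22.931° = 38.841188
roll angle φ = 10.080° = 0.17592919 rad
x = r_b·(cos φ + φ·sin φ) = 38.841188·(0.98456433 + 0.17592919·0.17502306) = 39.437634
y = r_b·(sin φ − φ·cos φ) = 38.841188·(0.17502306 − 0.17592919·0.98456433) = 0.070281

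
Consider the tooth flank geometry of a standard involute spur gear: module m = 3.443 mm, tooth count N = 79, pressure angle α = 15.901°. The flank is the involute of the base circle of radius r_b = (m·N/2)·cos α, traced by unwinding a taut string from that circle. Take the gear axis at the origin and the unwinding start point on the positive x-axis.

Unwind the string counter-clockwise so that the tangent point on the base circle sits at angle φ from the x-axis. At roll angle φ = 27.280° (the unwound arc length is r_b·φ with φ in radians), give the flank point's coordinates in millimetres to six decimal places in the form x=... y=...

pitch radius r_p = m·N/2 = 3.443·79/2 = 135.998500
base radius r_b = r_p·cos α = 135.998500·cos 15.901° = 130.794725
roll angle φ = 27.280° = 0.47612582 rad
x = r_b·(cos φ + φ·sin φ) = 130.794725·(0.88877728 + 0.47612582·0.45833934) = 144.790346
y = r_b·(sin φ − φ·cos φ) = 130.794725·(0.45833934 − 0.47612582·0.88877728) = 4.599989

x=144.790346 y=4.599989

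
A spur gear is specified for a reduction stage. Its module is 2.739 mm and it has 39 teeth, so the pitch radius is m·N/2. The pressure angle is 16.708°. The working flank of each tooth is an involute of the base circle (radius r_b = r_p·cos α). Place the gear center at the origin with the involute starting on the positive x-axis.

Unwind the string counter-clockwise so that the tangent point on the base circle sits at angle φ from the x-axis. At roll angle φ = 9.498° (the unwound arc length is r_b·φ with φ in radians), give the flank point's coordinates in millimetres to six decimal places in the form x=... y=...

x=51.853696 y=0.077465

pitch radius r_p = m·N/2 = 2.739·39/2 = 53.410500
base radius r_b = r_p·cos α = 53.410500·cos 16.708° = 51.155635
roll angle φ = 9.498° = 0.16577137 rad
x = r_b·(cos φ + φ·sin φ) = 51.155635·(0.98629136 + 0.16577137·0.16501318) = 51.853696
y = r_b·(sin φ − φ·cos φ) = 51.155635·(0.16501318 − 0.16577137·0.98629136) = 0.077465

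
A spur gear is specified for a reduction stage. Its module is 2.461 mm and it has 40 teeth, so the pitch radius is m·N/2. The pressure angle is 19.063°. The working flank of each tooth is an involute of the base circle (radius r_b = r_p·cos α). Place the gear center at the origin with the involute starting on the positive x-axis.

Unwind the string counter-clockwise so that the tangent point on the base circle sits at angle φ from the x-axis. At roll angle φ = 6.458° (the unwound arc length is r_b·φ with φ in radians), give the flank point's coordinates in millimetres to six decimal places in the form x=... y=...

pitch radius r_p = m·N/2 = 2.461·40/2 = 49.220000
base radius r_b = r_p·cos α = 49.220000·cos 19.063° = 46.520776
roll angle φ = 6.458° = 0.11271336 rad
x = r_b·(cos φ + φ·sin φ) = 46.520776·(0.99365457 + 0.11271336·0.11247486) = 46.815345
y = r_b·(sin φ − φ·cos φ) = 46.520776·(0.11247486 − 0.11271336·0.99365457) = 0.022177

x=46.815345 y=0.022177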